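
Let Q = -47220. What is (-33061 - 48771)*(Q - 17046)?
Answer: 5259015312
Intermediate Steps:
(-33061 - 48771)*(Q - 17046) = (-33061 - 48771)*(-47220 - 17046) = -81832*(-64266) = 5259015312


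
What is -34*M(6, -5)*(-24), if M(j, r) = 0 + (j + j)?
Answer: 9792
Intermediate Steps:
M(j, r) = 2*j (M(j, r) = 0 + 2*j = 2*j)
-34*M(6, -5)*(-24) = -68*6*(-24) = -34*12*(-24) = -408*(-24) = 9792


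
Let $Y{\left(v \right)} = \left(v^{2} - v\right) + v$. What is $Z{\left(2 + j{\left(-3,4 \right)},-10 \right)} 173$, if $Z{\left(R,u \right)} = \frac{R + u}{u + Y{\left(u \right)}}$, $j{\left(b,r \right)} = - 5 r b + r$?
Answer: $\frac{4844}{45} \approx 107.64$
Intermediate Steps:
$j{\left(b,r \right)} = r - 5 b r$ ($j{\left(b,r \right)} = - 5 b r + r = r - 5 b r$)
$Y{\left(v \right)} = v^{2}$
$Z{\left(R,u \right)} = \frac{R + u}{u + u^{2}}$
$Z{\left(2 + j{\left(-3,4 \right)},-10 \right)} 173 = \frac{\left(2 + 4 \left(1 - -15\right)\right) - 10}{\left(-10\right) \left(1 - 10\right)} 173 = - \frac{\left(2 + 4 \left(1 + 15\right)\right) - 10}{10 \left(-9\right)} 173 = \left(- \frac{1}{10}\right) \left(- \frac{1}{9}\right) \left(\left(2 + 4 \cdot 16\right) - 10\right) 173 = \left(- \frac{1}{10}\right) \left(- \frac{1}{9}\right) \left(\left(2 + 64\right) - 10\right) 173 = \left(- \frac{1}{10}\right) \left(- \frac{1}{9}\right) \left(66 - 10\right) 173 = \left(- \frac{1}{10}\right) \left(- \frac{1}{9}\right) 56 \cdot 173 = \frac{28}{45} \cdot 173 = \frac{4844}{45}$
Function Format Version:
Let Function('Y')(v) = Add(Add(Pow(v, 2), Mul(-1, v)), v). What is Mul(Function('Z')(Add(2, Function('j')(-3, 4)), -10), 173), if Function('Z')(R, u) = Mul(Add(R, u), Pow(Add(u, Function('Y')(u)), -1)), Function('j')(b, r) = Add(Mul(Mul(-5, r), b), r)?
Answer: Rational(4844, 45) ≈ 107.64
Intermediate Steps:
Function('j')(b, r) = Add(r, Mul(-5, b, r)) (Function('j')(b, r) = Add(Mul(-5, b, r), r) = Add(r, Mul(-5, b, r)))
Function('Y')(v) = Pow(v, 2)
Function('Z')(R, u) = Mul(Pow(Add(u, Pow(u, 2)), -1), Add(R, u)) (Function('Z')(R, u) = Mul(Add(R, u), Pow(Add(u, Pow(u, 2)), -1)) = Mul(Pow(Add(u, Pow(u, 2)), -1), Add(R, u)))
Mul(Function('Z')(Add(2, Function('j')(-3, 4)), -10), 173) = Mul(Mul(Pow(-10, -1), Pow(Add(1, -10), -1), Add(Add(2, Mul(4, Add(1, Mul(-5, -3)))), -10)), 173) = Mul(Mul(Rational(-1, 10), Pow(-9, -1), Add(Add(2, Mul(4, Add(1, 15))), -10)), 173) = Mul(Mul(Rational(-1, 10), Rational(-1, 9), Add(Add(2, Mul(4, 16)), -10)), 173) = Mul(Mul(Rational(-1, 10), Rational(-1, 9), Add(Add(2, 64), -10)), 173) = Mul(Mul(Rational(-1, 10), Rational(-1, 9), Add(66, -10)), 173) = Mul(Mul(Rational(-1, 10), Rational(-1, 9), 56), 173) = Mul(Rational(28, 45), 173) = Rational(4844, 45)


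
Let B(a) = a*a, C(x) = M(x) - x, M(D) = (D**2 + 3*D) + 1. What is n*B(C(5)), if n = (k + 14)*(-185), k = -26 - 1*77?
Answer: 21338640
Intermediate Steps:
k = -103 (k = -26 - 77 = -103)
M(D) = 1 + D**2 + 3*D
C(x) = 1 + x**2 + 2*x (C(x) = (1 + x**2 + 3*x) - x = 1 + x**2 + 2*x)
B(a) = a**2
n = 16465 (n = (-103 + 14)*(-185) = -89*(-185) = 16465)
n*B(C(5)) = 16465*(1 + 5**2 + 2*5)**2 = 16465*(1 + 25 + 10)**2 = 16465*36**2 = 16465*1296 = 21338640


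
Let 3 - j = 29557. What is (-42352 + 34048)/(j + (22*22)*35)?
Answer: 4152/6307 ≈ 0.65832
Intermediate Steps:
j = -29554 (j = 3 - 1*29557 = 3 - 29557 = -29554)
(-42352 + 34048)/(j + (22*22)*35) = (-42352 + 34048)/(-29554 + (22*22)*35) = -8304/(-29554 + 484*35) = -8304/(-29554 + 16940) = -8304/(-12614) = -8304*(-1/12614) = 4152/6307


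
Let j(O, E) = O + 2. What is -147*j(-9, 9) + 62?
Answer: 1091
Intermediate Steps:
j(O, E) = 2 + O
-147*j(-9, 9) + 62 = -147*(2 - 9) + 62 = -147*(-7) + 62 = 1029 + 62 = 1091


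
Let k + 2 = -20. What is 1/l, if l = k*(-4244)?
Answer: 1/93368 ≈ 1.0710e-5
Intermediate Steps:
k = -22 (k = -2 - 20 = -22)
l = 93368 (l = -22*(-4244) = 93368)
1/l = 1/93368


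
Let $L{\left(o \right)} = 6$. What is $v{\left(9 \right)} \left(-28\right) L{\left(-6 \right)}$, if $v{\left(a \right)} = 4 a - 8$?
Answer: $-4704$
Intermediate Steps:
$v{\left(a \right)} = -8 + 4 a$
$v{\left(9 \right)} \left(-28\right) L{\left(-6 \right)} = \left(-8 + 4 \cdot 9\right) \left(-28\right) 6 = \left(-8 + 36\right) \left(-28\right) 6 = 28 \left(-28\right) 6 = \left(-784\right) 6 = -4704$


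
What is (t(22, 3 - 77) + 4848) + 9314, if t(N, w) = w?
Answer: 14088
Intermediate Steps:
(t(22, 3 - 77) + 4848) + 9314 = ((3 - 77) + 4848) + 9314 = (-74 + 4848) + 9314 = 4774 + 9314 = 14088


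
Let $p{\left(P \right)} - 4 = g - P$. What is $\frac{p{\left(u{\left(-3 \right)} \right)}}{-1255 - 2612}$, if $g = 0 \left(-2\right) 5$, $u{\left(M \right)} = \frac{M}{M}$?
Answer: $- \frac{1}{1289} \approx -0.0007758$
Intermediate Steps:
$u{\left(M \right)} = 1$
$g = 0$ ($g = 0 \cdot 5 = 0$)
$p{\left(P \right)} = 4 - P$ ($p{\left(P \right)} = 4 + \left(0 - P\right) = 4 - P$)
$\frac{p{\left(u{\left(-3 \right)} \right)}}{-1255 - 2612} = \frac{4 - 1}{-1255 - 2612} = \frac{4 - 1}{-3867} = \left(- \frac{1}{3867}\right) 3 = - \frac{1}{1289}$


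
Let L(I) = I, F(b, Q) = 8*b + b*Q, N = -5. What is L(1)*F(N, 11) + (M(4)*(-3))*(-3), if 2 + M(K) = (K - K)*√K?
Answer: -113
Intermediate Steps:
F(b, Q) = 8*b + Q*b
M(K) = -2 (M(K) = -2 + (K - K)*√K = -2 + 0*√K = -2 + 0 = -2)
L(1)*F(N, 11) + (M(4)*(-3))*(-3) = 1*(-5*(8 + 11)) - 2*(-3)*(-3) = 1*(-5*19) + 6*(-3) = 1*(-95) - 18 = -95 - 18 = -113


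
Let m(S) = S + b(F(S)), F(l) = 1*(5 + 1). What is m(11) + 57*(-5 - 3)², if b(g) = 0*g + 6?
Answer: 3665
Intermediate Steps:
F(l) = 6 (F(l) = 1*6 = 6)
b(g) = 6 (b(g) = 0 + 6 = 6)
m(S) = 6 + S (m(S) = S + 6 = 6 + S)
m(11) + 57*(-5 - 3)² = (6 + 11) + 57*(-5 - 3)² = 17 + 57*(-8)² = 17 + 57*64 = 17 + 3648 = 3665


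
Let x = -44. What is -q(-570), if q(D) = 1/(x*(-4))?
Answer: -1/176 ≈ -0.0056818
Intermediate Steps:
q(D) = 1/176 (q(D) = 1/(-44*(-4)) = 1/176)
-q(-570) = -1*1/176 = -1/176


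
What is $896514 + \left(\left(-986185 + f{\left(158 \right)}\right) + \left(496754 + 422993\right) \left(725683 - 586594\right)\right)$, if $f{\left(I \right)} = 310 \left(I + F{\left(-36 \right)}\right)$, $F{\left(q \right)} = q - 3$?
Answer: $127926637702$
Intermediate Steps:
$F{\left(q \right)} = -3 + q$
$f{\left(I \right)} = -12090 + 310 I$ ($f{\left(I \right)} = 310 \left(I - 39\right) = 310 \left(-39 + I\right) = -12090 + 310 I$)
$896514 + \left(\left(-986185 + f{\left(158 \right)}\right) + \left(496754 + 422993\right) \left(725683 - 586594\right)\right) = 896514 + \left(\left(-986185 + \left(-12090 + 310 \cdot 158\right)\right) + \left(496754 + 422993\right) \left(725683 - 586594\right)\right) = 896514 + \left(\left(-986185 + \left(-12090 + 48980\right)\right) + 919747 \cdot 139089\right) = 896514 + \left(\left(-986185 + 36890\right) + 127926690483\right) = 896514 + \left(-949295 + 127926690483\right) = 896514 + 127925741188 = 127926637702$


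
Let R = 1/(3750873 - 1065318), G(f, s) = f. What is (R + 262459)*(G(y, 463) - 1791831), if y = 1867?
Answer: -1261652688214469144/2685555 ≈ -4.6979e+11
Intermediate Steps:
R = 1/2685555 ≈ 3.7236e-7
(R + 262459)*(G(y, 463) - 1791831) = (1/2685555 + 262459)*(1867 - 1791831) = (704848079746/2685555)*(-1789964) = -1261652688214469144/2685555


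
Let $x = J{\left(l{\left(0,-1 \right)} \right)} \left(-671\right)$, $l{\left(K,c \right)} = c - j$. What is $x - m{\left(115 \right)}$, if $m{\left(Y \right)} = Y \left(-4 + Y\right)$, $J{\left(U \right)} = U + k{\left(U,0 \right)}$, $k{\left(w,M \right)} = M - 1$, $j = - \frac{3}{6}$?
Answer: $- \frac{23517}{2} \approx -11759.0$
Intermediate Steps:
$j = - \frac{1}{2}$ ($j = \left(-3\right) \frac{1}{6} = - \frac{1}{2} \approx -0.5$)
$k{\left(w,M \right)} = -1 + M$
$l{\left(K,c \right)} = \frac{1}{2} + c$ ($l{\left(K,c \right)} = c - - \frac{1}{2} = c + \frac{1}{2} = \frac{1}{2} + c$)
$J{\left(U \right)} = -1 + U$ ($J{\left(U \right)} = U + \left(-1 + 0\right) = U - 1 = -1 + U$)
$x = \frac{2013}{2}$ ($x = \left(-1 + \left(\frac{1}{2} - 1\right)\right) \left(-671\right) = \left(-1 - \frac{1}{2}\right) \left(-671\right) = \left(- \frac{3}{2}\right) \left(-671\right) = \frac{2013}{2} \approx 1006.5$)
$x - m{\left(115 \right)} = \frac{2013}{2} - 115 \left(-4 + 115\right) = \frac{2013}{2} - 115 \cdot 111 = \frac{2013}{2} - 12765 = - \frac{23517}{2}$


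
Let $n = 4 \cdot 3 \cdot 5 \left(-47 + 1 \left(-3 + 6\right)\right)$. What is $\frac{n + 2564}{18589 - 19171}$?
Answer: $\frac{38}{291} \approx 0.13058$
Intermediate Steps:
$n = -2640$ ($n = 12 \cdot 5 \left(-47 + 1 \cdot 3\right) = 60 \left(-47 + 3\right) = 60 \left(-44\right) = -2640$)
$\frac{n + 2564}{18589 - 19171} = \frac{-2640 + 2564}{18589 - 19171} = - \frac{76}{-582} = \left(-76\right) \left(- \frac{1}{582}\right) = \frac{38}{291}$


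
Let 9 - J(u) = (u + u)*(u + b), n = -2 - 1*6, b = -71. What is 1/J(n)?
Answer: -1/1255 ≈ -0.00079681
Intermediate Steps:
n = -8 (n = -2 - 6 = -8)
J(u) = 9 - 2*u*(-71 + u) (J(u) = 9 - (u + u)*(u - 71) = 9 - 2*u*(-71 + u))
1/J(n) = 1/(9 - 2*(-8)**2 + 142*(-8)) = 1/(9 - 2*64 - 1136) = 1/(9 - 128 - 1136) = 1/(-1255) = -1/1255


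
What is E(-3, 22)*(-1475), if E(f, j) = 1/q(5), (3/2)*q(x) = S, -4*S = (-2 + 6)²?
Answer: 4425/8 ≈ 553.13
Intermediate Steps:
S = -4 (S = -(-2 + 6)²/4 = -¼*4² = -¼*16 = -4)
q(x) = -8/3 (q(x) = (⅔)*(-4) = -8/3)
E(f, j) = -3/8 (E(f, j) = 1/(-8/3) = -3/8)
E(-3, 22)*(-1475) = -3/8*(-1475) = 4425/8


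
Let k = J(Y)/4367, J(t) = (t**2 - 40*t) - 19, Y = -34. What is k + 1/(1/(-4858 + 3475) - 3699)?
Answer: 1160718935/2030940046 ≈ 0.57152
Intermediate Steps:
J(t) = -19 + t**2 - 40*t
k = 227/397 (k = (-19 + (-34)**2 - 40*(-34))/4367 = (-19 + 1156 + 1360)*(1/4367) = 2497*(1/4367) = 227/397 ≈ 0.57179)
k + 1/(1/(-4858 + 3475) - 3699) = 227/397 + 1/(1/(-4858 + 3475) - 3699) = 227/397 + 1/(1/(-1383) - 3699) = 227/397 + 1/(-1/1383 - 3699) = 227/397 + 1/(-5115718/1383) = 227/397 - 1383/5115718 = 1160718935/2030940046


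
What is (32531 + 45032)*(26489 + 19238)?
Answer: 3546723301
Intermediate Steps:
(32531 + 45032)*(26489 + 19238) = 77563*45727 = 3546723301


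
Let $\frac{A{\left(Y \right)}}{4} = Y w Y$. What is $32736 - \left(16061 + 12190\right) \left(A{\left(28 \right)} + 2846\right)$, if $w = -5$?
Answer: $362606070$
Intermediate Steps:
$A{\left(Y \right)} = - 20 Y^{2}$ ($A{\left(Y \right)} = 4 Y \left(-5\right) Y = 4 - 5 Y Y = 4 \left(- 5 Y^{2}\right) = - 20 Y^{2}$)
$32736 - \left(16061 + 12190\right) \left(A{\left(28 \right)} + 2846\right) = 32736 - \left(16061 + 12190\right) \left(- 20 \cdot 28^{2} + 2846\right) = 32736 - 28251 \left(\left(-20\right) 784 + 2846\right) = 32736 - 28251 \left(-15680 + 2846\right) = 32736 - 28251 \left(-12834\right) = 32736 - -362573334 = 32736 + 362573334 = 362606070$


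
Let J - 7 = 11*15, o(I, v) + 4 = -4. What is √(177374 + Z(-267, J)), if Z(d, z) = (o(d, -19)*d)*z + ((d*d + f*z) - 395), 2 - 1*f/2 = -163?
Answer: 2*√168105 ≈ 820.01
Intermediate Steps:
o(I, v) = -8 (o(I, v) = -4 - 4 = -8)
f = 330 (f = 4 - 2*(-163) = 4 + 326 = 330)
J = 172 (J = 7 + 11*15 = 7 + 165 = 172)
Z(d, z) = -395 + d² + 330*z - 8*d*z (Z(d, z) = (-8*d)*z + ((d*d + 330*z) - 395) = -8*d*z + ((d² + 330*z) - 395) = -8*d*z + (-395 + d² + 330*z) = -395 + d² + 330*z - 8*d*z)
√(177374 + Z(-267, J)) = √(177374 + (-395 + (-267)² + 330*172 - 8*(-267)*172)) = √(177374 + (-395 + 71289 + 56760 + 367392)) = √(177374 + 495046) = √672420 = 2*√168105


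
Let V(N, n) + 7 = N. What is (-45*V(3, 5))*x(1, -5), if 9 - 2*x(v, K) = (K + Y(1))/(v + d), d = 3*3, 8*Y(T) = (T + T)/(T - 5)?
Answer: 13689/16 ≈ 855.56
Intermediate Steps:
V(N, n) = -7 + N
Y(T) = T/(4*(-5 + T)) (Y(T) = ((T + T)/(T - 5))/8 = ((2*T)/(-5 + T))/8 = (2*T/(-5 + T))/8 = T/(4*(-5 + T)))
d = 9
x(v, K) = 9/2 - (-1/16 + K)/(2*(9 + v)) (x(v, K) = 9/2 - (K + (¼)*1/(-5 + 1))/(2*(v + 9)) = 9/2 - (K + (¼)*1/(-4))/(2*(9 + v)) = 9/2 - (K + (¼)*1*(-¼))/(2*(9 + v)) = 9/2 - (K - 1/16)/(2*(9 + v)) = 9/2 - (-1/16 + K)/(2*(9 + v)))
(-45*V(3, 5))*x(1, -5) = (-45*(-7 + 3))*((1297 - 16*(-5) + 144*1)/(32*(9 + 1))) = (-45*(-4))*((1/32)*(1297 + 80 + 144)/10) = 180*((1/32)*(⅒)*1521) = 180*(1521/320) = 13689/16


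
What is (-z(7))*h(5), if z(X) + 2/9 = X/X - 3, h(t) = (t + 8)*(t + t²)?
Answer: 2600/3 ≈ 866.67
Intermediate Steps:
h(t) = (8 + t)*(t + t²)
z(X) = -20/9 (z(X) = -2/9 + (X/X - 3) = -2/9 + (1 - 3) = -2/9 - 2 = -20/9)
(-z(7))*h(5) = (-1*(-20/9))*(5*(8 + 5² + 9*5)) = 20*(5*(8 + 25 + 45))/9 = 20*(5*78)/9 = (20/9)*390 = 2600/3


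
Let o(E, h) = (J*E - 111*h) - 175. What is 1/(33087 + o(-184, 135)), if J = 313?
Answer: -1/39665 ≈ -2.5211e-5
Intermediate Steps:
o(E, h) = -175 - 111*h + 313*E (o(E, h) = (313*E - 111*h) - 175 = (-111*h + 313*E) - 175 = -175 - 111*h + 313*E)
1/(33087 + o(-184, 135)) = 1/(33087 + (-175 - 111*135 + 313*(-184))) = 1/(33087 + (-175 - 14985 - 57592)) = 1/(33087 - 72752) = 1/(-39665) = -1/39665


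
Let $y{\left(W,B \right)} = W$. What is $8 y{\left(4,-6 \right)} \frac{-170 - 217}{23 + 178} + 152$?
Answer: $\frac{6056}{67} \approx 90.388$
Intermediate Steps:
$8 y{\left(4,-6 \right)} \frac{-170 - 217}{23 + 178} + 152 = 8 \cdot 4 \frac{-170 - 217}{23 + 178} + 152 = 32 \left(- \frac{387}{201}\right) + 152 = 32 \left(\left(-387\right) \frac{1}{201}\right) + 152 = 32 \left(- \frac{129}{67}\right) + 152 = - \frac{4128}{67} + 152 = \frac{6056}{67}$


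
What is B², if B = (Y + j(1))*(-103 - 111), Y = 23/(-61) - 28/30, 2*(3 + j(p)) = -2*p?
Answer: 1081238110276/837225 ≈ 1.2915e+6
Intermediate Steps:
j(p) = -3 - p (j(p) = -3 + (-2*p)/2 = -3 - p)
Y = -1199/915 (Y = 23*(-1/61) - 28*1/30 = -23/61 - 14/15 = -1199/915 ≈ -1.3104)
B = 1039826/915 (B = (-1199/915 + (-3 - 1*1))*(-103 - 111) = (-1199/915 + (-3 - 1))*(-214) = (-1199/915 - 4)*(-214) = -4859/915*(-214) = 1039826/915 ≈ 1136.4)
B² = (1039826/915)² = 1081238110276/837225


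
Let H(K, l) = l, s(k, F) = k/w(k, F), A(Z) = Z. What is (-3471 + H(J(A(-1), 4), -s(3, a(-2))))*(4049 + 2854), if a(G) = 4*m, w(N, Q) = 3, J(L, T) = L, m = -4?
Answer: -23967216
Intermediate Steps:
a(G) = -16 (a(G) = 4*(-4) = -16)
s(k, F) = k/3
(-3471 + H(J(A(-1), 4), -s(3, a(-2))))*(4049 + 2854) = (-3471 - 3/3)*(4049 + 2854) = (-3471 - 1*1)*6903 = (-3471 - 1)*6903 = -3472*6903 = -23967216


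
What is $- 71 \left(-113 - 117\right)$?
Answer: $16330$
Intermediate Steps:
$- 71 \left(-113 - 117\right) = \left(-71\right) \left(-230\right) = 16330$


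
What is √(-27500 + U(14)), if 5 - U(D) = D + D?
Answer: I*√27523 ≈ 165.9*I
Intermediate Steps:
U(D) = 5 - 2*D (U(D) = 5 - (D + D) = 5 - 2*D)
√(-27500 + U(14)) = √(-27500 + (5 - 2*14)) = √(-27500 + (5 - 28)) = √(-27500 - 23) = √(-27523) = I*√27523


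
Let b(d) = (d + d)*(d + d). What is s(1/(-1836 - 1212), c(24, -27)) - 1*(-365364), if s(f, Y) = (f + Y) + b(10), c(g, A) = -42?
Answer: 1114720655/3048 ≈ 3.6572e+5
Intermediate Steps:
b(d) = 4*d² (b(d) = (2*d)*(2*d) = 4*d²)
s(f, Y) = 400 + Y + f (s(f, Y) = (f + Y) + 4*10² = (Y + f) + 4*100 = (Y + f) + 400 = 400 + Y + f)
s(1/(-1836 - 1212), c(24, -27)) - 1*(-365364) = (400 - 42 + 1/(-1836 - 1212)) - 1*(-365364) = (400 - 42 + 1/(-3048)) + 365364 = (400 - 42 - 1/3048) + 365364 = 1091183/3048 + 365364 = 1114720655/3048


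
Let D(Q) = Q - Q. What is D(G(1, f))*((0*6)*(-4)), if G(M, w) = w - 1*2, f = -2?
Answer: 0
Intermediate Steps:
G(M, w) = -2 + w (G(M, w) = w - 2 = -2 + w)
D(Q) = 0
D(G(1, f))*((0*6)*(-4)) = 0*((0*6)*(-4)) = 0*(0*(-4)) = 0*0 = 0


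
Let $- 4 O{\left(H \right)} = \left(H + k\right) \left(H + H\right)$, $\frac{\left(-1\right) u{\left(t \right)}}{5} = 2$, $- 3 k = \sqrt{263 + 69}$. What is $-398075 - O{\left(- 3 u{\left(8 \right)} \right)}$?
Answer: $-397625 - 10 \sqrt{83} \approx -3.9772 \cdot 10^{5}$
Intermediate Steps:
$k = - \frac{2 \sqrt{83}}{3}$ ($k = - \frac{\sqrt{263 + 69}}{3} = - \frac{\sqrt{332}}{3} = - \frac{2 \sqrt{83}}{3} \approx -6.0736$)
$u{\left(t \right)} = -10$ ($u{\left(t \right)} = \left(-5\right) 2 = -10$)
$O{\left(H \right)} = - \frac{H \left(H - \frac{2 \sqrt{83}}{3}\right)}{2}$ ($O{\left(H \right)} = - \frac{\left(H - \frac{2 \sqrt{83}}{3}\right) \left(H + H\right)}{4} = - \frac{\left(H - \frac{2 \sqrt{83}}{3}\right) 2 H}{4} = - \frac{2 H \left(H - \frac{2 \sqrt{83}}{3}\right)}{4} = - \frac{H \left(H - \frac{2 \sqrt{83}}{3}\right)}{2}$)
$-398075 - O{\left(- 3 u{\left(8 \right)} \right)} = -398075 - \frac{\left(-3\right) \left(-10\right) \left(- 3 \left(\left(-3\right) \left(-10\right)\right) + 2 \sqrt{83}\right)}{6} = -398075 - \frac{1}{6} \cdot 30 \left(\left(-3\right) 30 + 2 \sqrt{83}\right) = -398075 - \frac{1}{6} \cdot 30 \left(-90 + 2 \sqrt{83}\right) = -398075 - \left(-450 + 10 \sqrt{83}\right) = -398075 + \left(450 - 10 \sqrt{83}\right) = -397625 - 10 \sqrt{83}$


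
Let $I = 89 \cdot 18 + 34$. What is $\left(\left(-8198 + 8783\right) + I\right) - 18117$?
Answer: $-15896$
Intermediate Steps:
$I = 1636$ ($I = 1602 + 34 = 1636$)
$\left(\left(-8198 + 8783\right) + I\right) - 18117 = \left(\left(-8198 + 8783\right) + 1636\right) - 18117 = \left(585 + 1636\right) - 18117 = 2221 - 18117 = -15896$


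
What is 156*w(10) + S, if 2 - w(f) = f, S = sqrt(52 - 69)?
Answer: -1248 + I*sqrt(17) ≈ -1248.0 + 4.1231*I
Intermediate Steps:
S = I*sqrt(17) (S = sqrt(-17) = I*sqrt(17) ≈ 4.1231*I)
w(f) = 2 - f
156*w(10) + S = 156*(2 - 1*10) + I*sqrt(17) = 156*(2 - 10) + I*sqrt(17) = 156*(-8) + I*sqrt(17) = -1248 + I*sqrt(17)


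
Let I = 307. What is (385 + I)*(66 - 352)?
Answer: -197912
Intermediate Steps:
(385 + I)*(66 - 352) = (385 + 307)*(66 - 352) = 692*(-286) = -197912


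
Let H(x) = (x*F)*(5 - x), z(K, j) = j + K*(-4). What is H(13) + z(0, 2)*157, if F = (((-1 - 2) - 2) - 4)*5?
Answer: 4994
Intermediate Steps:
z(K, j) = j - 4*K
F = -45 (F = ((-3 - 2) - 4)*5 = (-5 - 4)*5 = -9*5 = -45)
H(x) = -45*x*(5 - x) (H(x) = (x*(-45))*(5 - x) = (-45*x)*(5 - x) = -45*x*(5 - x))
H(13) + z(0, 2)*157 = 45*13*(-5 + 13) + (2 - 4*0)*157 = 45*13*8 + (2 + 0)*157 = 4680 + 2*157 = 4680 + 314 = 4994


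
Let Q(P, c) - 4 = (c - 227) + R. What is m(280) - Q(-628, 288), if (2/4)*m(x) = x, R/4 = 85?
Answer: 155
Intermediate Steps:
R = 340 (R = 4*85 = 340)
Q(P, c) = 117 + c (Q(P, c) = 4 + ((c - 227) + 340) = 4 + ((-227 + c) + 340) = 4 + (113 + c) = 117 + c)
m(x) = 2*x
m(280) - Q(-628, 288) = 2*280 - (117 + 288) = 560 - 1*405 = 560 - 405 = 155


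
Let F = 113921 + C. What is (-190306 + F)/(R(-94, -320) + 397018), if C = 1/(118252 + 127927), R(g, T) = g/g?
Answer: -18804382914/97737740401 ≈ -0.19240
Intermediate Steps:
R(g, T) = 1
C = 1/246179 ≈ 4.0621e-6
F = 28044957860/246179 (F = 113921 + 1/246179 = 28044957860/246179 ≈ 1.1392e+5)
(-190306 + F)/(R(-94, -320) + 397018) = (-190306 + 28044957860/246179)/(1 + 397018) = -18804382914/246179/397019 = -18804382914/246179*1/397019 = -18804382914/97737740401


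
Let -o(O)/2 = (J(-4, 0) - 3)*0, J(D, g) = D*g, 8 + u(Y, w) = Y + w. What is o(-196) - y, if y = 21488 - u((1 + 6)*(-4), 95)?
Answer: -21429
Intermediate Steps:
u(Y, w) = -8 + Y + w (u(Y, w) = -8 + (Y + w) = -8 + Y + w)
y = 21429 (y = 21488 - (-8 + (1 + 6)*(-4) + 95) = 21488 - (-8 + 7*(-4) + 95) = 21488 - (-8 - 28 + 95) = 21488 - 1*59 = 21488 - 59 = 21429)
o(O) = 0 (o(O) = -2*(-4*0 - 3)*0 = -2*(0 - 3)*0 = -(-6)*0 = -2*0 = 0)
o(-196) - y = 0 - 1*21429 = 0 - 21429 = -21429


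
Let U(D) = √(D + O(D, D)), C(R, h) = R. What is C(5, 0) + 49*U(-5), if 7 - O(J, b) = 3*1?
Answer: 5 + 49*I ≈ 5.0 + 49.0*I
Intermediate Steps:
O(J, b) = 4 (O(J, b) = 7 - 3 = 4)
U(D) = √(4 + D) (U(D) = √(D + 4) = √(4 + D))
C(5, 0) + 49*U(-5) = 5 + 49*√(4 - 5) = 5 + 49*√(-1) = 5 + 49*I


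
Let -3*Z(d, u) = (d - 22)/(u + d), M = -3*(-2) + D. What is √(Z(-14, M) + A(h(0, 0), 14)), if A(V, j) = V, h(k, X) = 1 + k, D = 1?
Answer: I*√35/7 ≈ 0.84515*I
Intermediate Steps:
M = 7 (M = -3*(-2) + 1 = 6 + 1 = 7)
Z(d, u) = -(-22 + d)/(3*(d + u)) (Z(d, u) = -(d - 22)/(3*(u + d)) = -(-22 + d)/(3*(d + u)))
√(Z(-14, M) + A(h(0, 0), 14)) = √((22 - 1*(-14))/(3*(-14 + 7)) + (1 + 0)) = √((⅓)*(22 + 14)/(-7) + 1) = √((⅓)*(-⅐)*36 + 1) = √(-12/7 + 1) = √(-5/7) = I*√35/7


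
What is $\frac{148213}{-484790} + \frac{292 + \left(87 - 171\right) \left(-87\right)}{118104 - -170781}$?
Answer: $- \frac{7826421701}{28009711830} \approx -0.27942$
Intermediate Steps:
$\frac{148213}{-484790} + \frac{292 + \left(87 - 171\right) \left(-87\right)}{118104 - -170781} = 148213 \left(- \frac{1}{484790}\right) + \frac{292 - -7308}{118104 + 170781} = - \frac{148213}{484790} + \frac{292 + 7308}{288885} = - \frac{148213}{484790} + 7600 \cdot \frac{1}{288885} = - \frac{148213}{484790} + \frac{1520}{57777} = - \frac{7826421701}{28009711830}$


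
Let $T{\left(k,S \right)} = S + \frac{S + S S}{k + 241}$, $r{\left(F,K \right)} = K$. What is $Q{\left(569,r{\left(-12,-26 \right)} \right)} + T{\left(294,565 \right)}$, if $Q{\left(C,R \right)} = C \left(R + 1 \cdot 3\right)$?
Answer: $- \frac{1275896}{107} \approx -11924.0$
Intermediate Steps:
$T{\left(k,S \right)} = S + \frac{S + S^{2}}{241 + k}$
$Q{\left(C,R \right)} = C \left(3 + R\right)$ ($Q{\left(C,R \right)} = C \left(R + 3\right) = C \left(3 + R\right)$)
$Q{\left(569,r{\left(-12,-26 \right)} \right)} + T{\left(294,565 \right)} = 569 \left(3 - 26\right) + \frac{565 \left(242 + 565 + 294\right)}{241 + 294} = 569 \left(-23\right) + 565 \cdot \frac{1}{535} \cdot 1101 = -13087 + 565 \cdot \frac{1}{535} \cdot 1101 = -13087 + \frac{124413}{107} = - \frac{1275896}{107}$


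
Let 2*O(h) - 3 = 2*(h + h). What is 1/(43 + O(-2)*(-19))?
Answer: 2/181 ≈ 0.011050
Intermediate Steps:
O(h) = 3/2 + 2*h (O(h) = 3/2 + (2*(h + h))/2 = 3/2 + (2*(2*h))/2 = 3/2 + (4*h)/2 = 3/2 + 2*h)
1/(43 + O(-2)*(-19)) = 1/(43 + (3/2 + 2*(-2))*(-19)) = 1/(43 + (3/2 - 4)*(-19)) = 1/(43 - 5/2*(-19)) = 1/(43 + 95/2) = 1/(181/2) = 2/181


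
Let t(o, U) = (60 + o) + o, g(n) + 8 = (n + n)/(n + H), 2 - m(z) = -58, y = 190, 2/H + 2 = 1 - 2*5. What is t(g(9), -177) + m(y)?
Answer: 10484/97 ≈ 108.08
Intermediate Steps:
H = -2/11 (H = 2/(-2 + (1 - 2*5)) = 2/(-2 + (1 - 10)) = 2/(-2 - 9) = 2/(-11) = 2*(-1/11) = -2/11 ≈ -0.18182)
m(z) = 60 (m(z) = 2 - 1*(-58) = 2 + 58 = 60)
g(n) = -8 + 2*n/(-2/11 + n) (g(n) = -8 + (n + n)/(n - 2/11) = -8 + (2*n)/(-2/11 + n) = -8 + 2*n/(-2/11 + n))
t(o, U) = 60 + 2*o
t(g(9), -177) + m(y) = (60 + 2*(2*(8 - 33*9)/(-2 + 11*9))) + 60 = (60 + 2*(2*(8 - 297)/(-2 + 99))) + 60 = (60 + 2*(2*(-289)/97)) + 60 = (60 + 2*(2*(1/97)*(-289))) + 60 = (60 + 2*(-578/97)) + 60 = (60 - 1156/97) + 60 = 4664/97 + 60 = 10484/97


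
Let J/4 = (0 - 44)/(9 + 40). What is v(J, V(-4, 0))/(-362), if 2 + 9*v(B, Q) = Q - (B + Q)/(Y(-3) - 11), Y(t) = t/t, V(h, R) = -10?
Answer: 1091/266070 ≈ 0.0041004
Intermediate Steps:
J = -176/49 (J = 4*((0 - 44)/(9 + 40)) = 4*(-44/49) = -176/49 ≈ -3.5918)
Y(t) = 1
v(B, Q) = -2/9 + B/90 + 11*Q/90 (v(B, Q) = -2/9 + (Q - (B + Q)/(1 - 11))/9 = -2/9 + (Q - (B + Q)/(-10))/9 = -2/9 + (Q - (B + Q)*(-1)/10)/9 = -2/9 + (Q - (-B/10 - Q/10))/9 = -2/9 + (Q + (B/10 + Q/10))/9 = -2/9 + (B/10 + 11*Q/10)/9 = -2/9 + (B/90 + 11*Q/90) = -2/9 + B/90 + 11*Q/90)
v(J, V(-4, 0))/(-362) = (-2/9 + (1/90)*(-176/49) + (11/90)*(-10))/(-362) = (-2/9 - 88/2205 - 11/9)*(-1/362) = -1091/735*(-1/362) = 1091/266070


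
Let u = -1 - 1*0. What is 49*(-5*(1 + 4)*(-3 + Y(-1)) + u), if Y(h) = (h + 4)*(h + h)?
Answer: 10976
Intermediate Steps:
Y(h) = 2*h*(4 + h) (Y(h) = (4 + h)*(2*h) = 2*h*(4 + h))
u = -1 (u = -1 + 0 = -1)
49*(-5*(1 + 4)*(-3 + Y(-1)) + u) = 49*(-5*(1 + 4)*(-3 + 2*(-1)*(4 - 1)) - 1) = 49*(-25*(-3 + 2*(-1)*3) - 1) = 49*(-25*(-3 - 6) - 1) = 49*(-25*(-9) - 1) = 49*(-5*(-45) - 1) = 49*(225 - 1) = 49*224 = 10976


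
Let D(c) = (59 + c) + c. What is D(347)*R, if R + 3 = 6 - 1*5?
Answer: -1506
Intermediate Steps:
D(c) = 59 + 2*c
R = -2 (R = -3 + (6 - 1*5) = -3 + (6 - 5) = -3 + 1 = -2)
D(347)*R = (59 + 2*347)*(-2) = (59 + 694)*(-2) = 753*(-2) = -1506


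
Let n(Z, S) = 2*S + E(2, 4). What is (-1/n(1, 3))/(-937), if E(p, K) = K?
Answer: 1/9370 ≈ 0.00010672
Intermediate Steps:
n(Z, S) = 4 + 2*S (n(Z, S) = 2*S + 4 = 4 + 2*S)
(-1/n(1, 3))/(-937) = (-1/(4 + 2*3))/(-937) = -(-1)/(937*(4 + 6)) = -(-1)/(937*10) = -1/937*(-⅒) = 1/9370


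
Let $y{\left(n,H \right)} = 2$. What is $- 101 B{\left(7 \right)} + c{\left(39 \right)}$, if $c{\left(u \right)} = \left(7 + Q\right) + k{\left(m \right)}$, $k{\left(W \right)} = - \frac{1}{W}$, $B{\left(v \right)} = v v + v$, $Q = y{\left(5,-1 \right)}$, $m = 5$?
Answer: $- \frac{28236}{5} \approx -5647.2$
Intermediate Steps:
$Q = 2$
$B{\left(v \right)} = v + v^{2}$ ($B{\left(v \right)} = v^{2} + v = v + v^{2}$)
$c{\left(u \right)} = \frac{44}{5}$ ($c{\left(u \right)} = \left(7 + 2\right) - \frac{1}{5} = 9 - \frac{1}{5} = \frac{44}{5}$)
$- 101 B{\left(7 \right)} + c{\left(39 \right)} = - 101 \cdot 7 \left(1 + 7\right) + \frac{44}{5} = - 101 \cdot 7 \cdot 8 + \frac{44}{5} = \left(-101\right) 56 + \frac{44}{5} = -5656 + \frac{44}{5} = - \frac{28236}{5}$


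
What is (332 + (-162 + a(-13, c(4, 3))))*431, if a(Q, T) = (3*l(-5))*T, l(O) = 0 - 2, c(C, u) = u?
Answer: 65512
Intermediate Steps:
l(O) = -2
a(Q, T) = -6*T (a(Q, T) = (3*(-2))*T = -6*T)
(332 + (-162 + a(-13, c(4, 3))))*431 = (332 + (-162 - 6*3))*431 = (332 + (-162 - 18))*431 = (332 - 180)*431 = 152*431 = 65512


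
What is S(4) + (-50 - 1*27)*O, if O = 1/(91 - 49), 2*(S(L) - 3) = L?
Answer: 19/6 ≈ 3.1667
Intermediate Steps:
S(L) = 3 + L/2
O = 1/42 ≈ 0.023810
S(4) + (-50 - 1*27)*O = (3 + (1/2)*4) + (-50 - 1*27)*(1/42) = (3 + 2) + (-50 - 27)*(1/42) = 5 - 77*1/42 = 5 - 11/6 = 19/6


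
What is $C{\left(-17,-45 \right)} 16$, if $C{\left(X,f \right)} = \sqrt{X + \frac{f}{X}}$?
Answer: $\frac{32 i \sqrt{1037}}{17} \approx 60.616 i$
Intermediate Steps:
$C{\left(-17,-45 \right)} 16 = \sqrt{-17 - \frac{45}{-17}} \cdot 16 = \sqrt{-17 - - \frac{45}{17}} \cdot 16 = \sqrt{-17 + \frac{45}{17}} \cdot 16 = \sqrt{- \frac{244}{17}} \cdot 16 = \frac{2 i \sqrt{1037}}{17} \cdot 16 = \frac{32 i \sqrt{1037}}{17}$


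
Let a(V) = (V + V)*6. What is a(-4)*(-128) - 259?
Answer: 5885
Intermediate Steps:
a(V) = 12*V (a(V) = (2*V)*6 = 12*V)
a(-4)*(-128) - 259 = (12*(-4))*(-128) - 259 = -48*(-128) - 259 = 6144 - 259 = 5885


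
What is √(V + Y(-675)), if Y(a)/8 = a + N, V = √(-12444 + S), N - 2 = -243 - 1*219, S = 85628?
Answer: 2*√(-2270 + √4574) ≈ 93.859*I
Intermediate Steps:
N = -460 (N = 2 + (-243 - 1*219) = 2 + (-243 - 219) = 2 - 462 = -460)
V = 4*√4574 (V = √(-12444 + 85628) = √73184 = 4*√4574 ≈ 270.53)
Y(a) = -3680 + 8*a (Y(a) = 8*(a - 460) = 8*(-460 + a) = -3680 + 8*a)
√(V + Y(-675)) = √(4*√4574 + (-3680 + 8*(-675))) = √(4*√4574 + (-3680 - 5400)) = √(4*√4574 - 9080) = √(-9080 + 4*√4574)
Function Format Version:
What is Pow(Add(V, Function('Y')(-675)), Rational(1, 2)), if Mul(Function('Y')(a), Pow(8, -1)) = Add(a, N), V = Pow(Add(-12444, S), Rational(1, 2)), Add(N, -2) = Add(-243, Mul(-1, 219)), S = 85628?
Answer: Mul(2, Pow(Add(-2270, Pow(4574, Rational(1, 2))), Rational(1, 2))) ≈ Mul(93.859, I)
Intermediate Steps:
N = -460 (N = Add(2, Add(-243, Mul(-1, 219))) = Add(2, Add(-243, -219)) = Add(2, -462) = -460)
V = Mul(4, Pow(4574, Rational(1, 2))) (V = Pow(Add(-12444, 85628), Rational(1, 2)) = Pow(73184, Rational(1, 2)) = Mul(4, Pow(4574, Rational(1, 2))) ≈ 270.53)
Function('Y')(a) = Add(-3680, Mul(8, a)) (Function('Y')(a) = Mul(8, Add(a, -460)) = Mul(8, Add(-460, a)) = Add(-3680, Mul(8, a)))
Pow(Add(V, Function('Y')(-675)), Rational(1, 2)) = Pow(Add(Mul(4, Pow(4574, Rational(1, 2))), Add(-3680, Mul(8, -675))), Rational(1, 2)) = Pow(Add(Mul(4, Pow(4574, Rational(1, 2))), Add(-3680, -5400)), Rational(1, 2)) = Pow(Add(Mul(4, Pow(4574, Rational(1, 2))), -9080), Rational(1, 2)) = Pow(Add(-9080, Mul(4, Pow(4574, Rational(1, 2)))), Rational(1, 2))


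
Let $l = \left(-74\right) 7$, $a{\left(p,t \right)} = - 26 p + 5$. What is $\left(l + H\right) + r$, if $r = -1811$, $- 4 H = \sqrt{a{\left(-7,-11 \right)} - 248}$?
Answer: $-2329 - \frac{i \sqrt{61}}{4} \approx -2329.0 - 1.9526 i$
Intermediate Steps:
$a{\left(p,t \right)} = 5 - 26 p$
$H = - \frac{i \sqrt{61}}{4}$ ($H = - \frac{\sqrt{\left(5 - -182\right) - 248}}{4} = - \frac{\sqrt{\left(5 + 182\right) - 248}}{4} = - \frac{\sqrt{187 - 248}}{4} = - \frac{\sqrt{-61}}{4} = - \frac{i \sqrt{61}}{4} \approx - 1.9526 i$)
$l = -518$
$\left(l + H\right) + r = \left(-518 - \frac{i \sqrt{61}}{4}\right) - 1811 = -2329 - \frac{i \sqrt{61}}{4}$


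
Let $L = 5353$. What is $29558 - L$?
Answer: $24205$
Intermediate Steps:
$29558 - L = 29558 - 5353 = 24205$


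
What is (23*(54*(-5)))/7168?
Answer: -3105/3584 ≈ -0.86635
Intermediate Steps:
(23*(54*(-5)))/7168 = (23*(-270))*(1/7168) = -6210*1/7168 = -3105/3584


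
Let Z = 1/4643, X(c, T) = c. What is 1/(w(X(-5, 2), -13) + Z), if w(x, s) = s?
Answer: -4643/60358 ≈ -0.076924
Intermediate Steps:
Z = 1/4643 ≈ 0.00021538
1/(w(X(-5, 2), -13) + Z) = 1/(-13 + 1/4643) = 1/(-60358/4643) = -4643/60358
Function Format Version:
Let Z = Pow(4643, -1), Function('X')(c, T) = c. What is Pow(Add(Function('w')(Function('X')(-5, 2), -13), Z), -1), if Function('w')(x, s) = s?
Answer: Rational(-4643, 60358) ≈ -0.076924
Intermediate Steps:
Z = Rational(1, 4643) ≈ 0.00021538
Pow(Add(Function('w')(Function('X')(-5, 2), -13), Z), -1) = Pow(Add(-13, Rational(1, 4643)), -1) = Pow(Rational(-60358, 4643), -1) = Rational(-4643, 60358)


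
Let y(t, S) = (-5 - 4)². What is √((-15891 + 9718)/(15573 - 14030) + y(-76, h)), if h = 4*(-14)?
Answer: 109*√15430/1543 ≈ 8.7749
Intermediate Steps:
h = -56
y(t, S) = 81 (y(t, S) = (-9)² = 81)
√((-15891 + 9718)/(15573 - 14030) + y(-76, h)) = √((-15891 + 9718)/(15573 - 14030) + 81) = √(-6173/1543 + 81) = √(118810/1543) = 109*√15430/1543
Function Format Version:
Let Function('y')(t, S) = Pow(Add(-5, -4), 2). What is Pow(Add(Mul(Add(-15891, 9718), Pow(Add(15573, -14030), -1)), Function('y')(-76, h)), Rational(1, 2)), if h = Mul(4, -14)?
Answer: Mul(Rational(109, 1543), Pow(15430, Rational(1, 2))) ≈ 8.7749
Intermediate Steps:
h = -56
Function('y')(t, S) = 81 (Function('y')(t, S) = Pow(-9, 2) = 81)
Pow(Add(Mul(Add(-15891, 9718), Pow(Add(15573, -14030), -1)), Function('y')(-76, h)), Rational(1, 2)) = Pow(Add(Mul(Add(-15891, 9718), Pow(Add(15573, -14030), -1)), 81), Rational(1, 2)) = Pow(Add(Mul(-6173, Pow(1543, -1)), 81), Rational(1, 2)) = Pow(Add(Mul(-6173, Rational(1, 1543)), 81), Rational(1, 2)) = Pow(Add(Rational(-6173, 1543), 81), Rational(1, 2)) = Pow(Rational(118810, 1543), Rational(1, 2)) = Mul(Rational(109, 1543), Pow(15430, Rational(1, 2)))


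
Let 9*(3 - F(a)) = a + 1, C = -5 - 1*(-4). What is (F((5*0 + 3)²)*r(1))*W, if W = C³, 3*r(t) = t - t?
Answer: 0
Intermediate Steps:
r(t) = 0 (r(t) = (t - t)/3 = (⅓)*0 = 0)
C = -1 (C = -5 + 4 = -1)
F(a) = 26/9 - a/9 (F(a) = 3 - (a + 1)/9 = 3 - (1 + a)/9 = 3 + (-⅑ - a/9) = 26/9 - a/9)
W = -1 (W = (-1)³ = -1)
(F((5*0 + 3)²)*r(1))*W = ((26/9 - (5*0 + 3)²/9)*0)*(-1) = ((26/9 - (0 + 3)²/9)*0)*(-1) = ((26/9 - ⅑*3²)*0)*(-1) = ((26/9 - ⅑*9)*0)*(-1) = ((26/9 - 1)*0)*(-1) = ((17/9)*0)*(-1) = 0*(-1) = 0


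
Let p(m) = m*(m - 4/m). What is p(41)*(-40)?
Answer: -67080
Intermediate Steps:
p(41)*(-40) = (-4 + 41²)*(-40) = (-4 + 1681)*(-40) = 1677*(-40) = -67080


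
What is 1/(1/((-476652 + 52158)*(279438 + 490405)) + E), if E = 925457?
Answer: 326793734442/302433549095489993 ≈ 1.0805e-6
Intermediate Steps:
1/(1/((-476652 + 52158)*(279438 + 490405)) + E) = 1/(1/((-476652 + 52158)*(279438 + 490405)) + 925457) = 1/(1/(-424494*769843) + 925457) = 1/(1/(-326793734442) + 925457) = 1/(-1/326793734442 + 925457) = 1/(302433549095489993/326793734442) = 326793734442/302433549095489993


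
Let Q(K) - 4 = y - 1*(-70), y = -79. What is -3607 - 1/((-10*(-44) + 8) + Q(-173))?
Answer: -1597902/443 ≈ -3607.0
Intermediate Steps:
Q(K) = -5 (Q(K) = 4 + (-79 - 1*(-70)) = 4 + (-79 + 70) = 4 - 9 = -5)
-3607 - 1/((-10*(-44) + 8) + Q(-173)) = -3607 - 1/((-10*(-44) + 8) - 5) = -3607 - 1/((440 + 8) - 5) = -3607 - 1/(448 - 5) = -3607 - 1/443 = -1597902/443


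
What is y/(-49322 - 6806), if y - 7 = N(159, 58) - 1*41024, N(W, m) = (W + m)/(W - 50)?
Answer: 1117659/1529488 ≈ 0.73074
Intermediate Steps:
N(W, m) = (W + m)/(-50 + W)
y = -4470636/109 (y = 7 + ((159 + 58)/(-50 + 159) - 1*41024) = 7 + (217/109 - 41024) = 7 - 4471399/109 = -4470636/109 ≈ -41015.)
y/(-49322 - 6806) = -4470636/(109*(-49322 - 6806)) = -4470636/109/(-56128) = -4470636/109*(-1/56128) = 1117659/1529488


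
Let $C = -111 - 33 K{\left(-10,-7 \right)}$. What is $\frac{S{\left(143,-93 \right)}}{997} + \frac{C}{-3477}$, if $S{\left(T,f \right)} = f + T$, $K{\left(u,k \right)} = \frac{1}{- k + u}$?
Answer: $\frac{273550}{3466569} \approx 0.078911$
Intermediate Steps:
$K{\left(u,k \right)} = \frac{1}{u - k}$
$S{\left(T,f \right)} = T + f$
$C = -100$ ($C = -111 - \frac{33}{-10 - -7} = -111 - \frac{33}{-10 + 7} = -111 - \frac{33}{-3} = -111 - -11 = -111 + 11 = -100$)
$\frac{S{\left(143,-93 \right)}}{997} + \frac{C}{-3477} = \frac{143 - 93}{997} - \frac{100}{-3477} = 50 \cdot \frac{1}{997} - - \frac{100}{3477} = \frac{50}{997} + \frac{100}{3477} = \frac{273550}{3466569}$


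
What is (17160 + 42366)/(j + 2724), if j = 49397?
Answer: 59526/52121 ≈ 1.1421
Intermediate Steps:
(17160 + 42366)/(j + 2724) = (17160 + 42366)/(49397 + 2724) = 59526/52121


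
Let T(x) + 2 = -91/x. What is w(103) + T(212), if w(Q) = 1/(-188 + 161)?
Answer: -14117/5724 ≈ -2.4663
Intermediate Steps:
T(x) = -2 - 91/x
w(Q) = -1/27 (w(Q) = 1/(-27) = -1/27)
w(103) + T(212) = -1/27 + (-2 - 91/212) = -1/27 - 515/212 = -14117/5724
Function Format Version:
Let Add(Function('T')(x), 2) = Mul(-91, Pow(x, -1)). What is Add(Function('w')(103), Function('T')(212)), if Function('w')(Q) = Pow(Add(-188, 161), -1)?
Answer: Rational(-14117, 5724) ≈ -2.4663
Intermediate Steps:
Function('T')(x) = Add(-2, Mul(-91, Pow(x, -1)))
Function('w')(Q) = Rational(-1, 27) (Function('w')(Q) = Pow(-27, -1) = Rational(-1, 27))
Add(Function('w')(103), Function('T')(212)) = Add(Rational(-1, 27), Add(-2, Mul(-91, Pow(212, -1)))) = Add(Rational(-1, 27), Add(-2, Mul(-91, Rational(1, 212)))) = Add(Rational(-1, 27), Add(-2, Rational(-91, 212))) = Add(Rational(-1, 27), Rational(-515, 212)) = Rational(-14117, 5724)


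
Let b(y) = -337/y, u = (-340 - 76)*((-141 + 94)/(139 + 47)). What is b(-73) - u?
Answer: -682307/6789 ≈ -100.50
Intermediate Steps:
u = 9776/93 (u = -(-19552)/186 = -416*(-47/186) = 9776/93 ≈ 105.12)
b(-73) - u = -337/(-73) - 1*9776/93 = -337*(-1/73) - 9776/93 = 337/73 - 9776/93 = -682307/6789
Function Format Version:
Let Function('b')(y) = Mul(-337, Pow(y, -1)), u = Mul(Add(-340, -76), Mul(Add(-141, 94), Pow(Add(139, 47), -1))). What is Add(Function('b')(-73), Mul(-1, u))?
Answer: Rational(-682307, 6789) ≈ -100.50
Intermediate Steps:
u = Rational(9776, 93) (u = Mul(-416, Mul(-47, Pow(186, -1))) = Mul(-416, Mul(-47, Rational(1, 186))) = Mul(-416, Rational(-47, 186)) = Rational(9776, 93) ≈ 105.12)
Add(Function('b')(-73), Mul(-1, u)) = Add(Mul(-337, Pow(-73, -1)), Mul(-1, Rational(9776, 93))) = Add(Mul(-337, Rational(-1, 73)), Rational(-9776, 93)) = Add(Rational(337, 73), Rational(-9776, 93)) = Rational(-682307, 6789)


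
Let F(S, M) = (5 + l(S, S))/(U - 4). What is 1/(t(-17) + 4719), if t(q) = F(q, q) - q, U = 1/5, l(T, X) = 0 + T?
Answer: 19/90044 ≈ 0.00021101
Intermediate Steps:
l(T, X) = T
U = 1/5 ≈ 0.20000
F(S, M) = -25/19 - 5*S/19 (F(S, M) = (5 + S)/(1/5 - 4) = (5 + S)/(-19/5) = (5 + S)*(-5/19) = -25/19 - 5*S/19)
t(q) = -25/19 - 24*q/19 (t(q) = (-25/19 - 5*q/19) - q = -25/19 - 24*q/19)
1/(t(-17) + 4719) = 1/((-25/19 - 24/19*(-17)) + 4719) = 1/((-25/19 + 408/19) + 4719) = 1/(383/19 + 4719) = 1/(90044/19) = 19/90044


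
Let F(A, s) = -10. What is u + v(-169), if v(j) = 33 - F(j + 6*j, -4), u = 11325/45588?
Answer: 657203/15196 ≈ 43.248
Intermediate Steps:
u = 3775/15196 (u = 11325*(1/45588) = 3775/15196 ≈ 0.24842)
v(j) = 43 (v(j) = 33 - 1*(-10) = 33 + 10 = 43)
u + v(-169) = 3775/15196 + 43 = 657203/15196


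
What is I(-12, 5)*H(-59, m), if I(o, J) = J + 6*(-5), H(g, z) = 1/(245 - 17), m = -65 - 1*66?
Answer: -25/228 ≈ -0.10965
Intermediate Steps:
m = -131 (m = -65 - 66 = -131)
H(g, z) = 1/228
I(o, J) = -30 + J (I(o, J) = J - 30 = -30 + J)
I(-12, 5)*H(-59, m) = (-30 + 5)*(1/228) = -25*1/228 = -25/228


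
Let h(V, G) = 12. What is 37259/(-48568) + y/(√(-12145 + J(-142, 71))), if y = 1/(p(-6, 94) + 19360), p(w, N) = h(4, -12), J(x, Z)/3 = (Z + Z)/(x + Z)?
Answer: -37259/48568 - I*√12151/235389172 ≈ -0.76715 - 4.683e-7*I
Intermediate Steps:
J(x, Z) = 6*Z/(Z + x) (J(x, Z) = 3*((Z + Z)/(x + Z)) = 3*((2*Z)/(Z + x)) = 3*(2*Z/(Z + x)) = 6*Z/(Z + x))
p(w, N) = 12
y = 1/19372 (y = 1/(12 + 19360) = 1/19372 ≈ 5.1621e-5)
37259/(-48568) + y/(√(-12145 + J(-142, 71))) = 37259/(-48568) + 1/(19372*(√(-12145 + 6*71/(71 - 142)))) = 37259*(-1/48568) + 1/(19372*(√(-12145 + 6*71/(-71)))) = -37259/48568 + 1/(19372*(√(-12145 + 6*71*(-1/71)))) = -37259/48568 + 1/(19372*(√(-12145 - 6))) = -37259/48568 + 1/(19372*(√(-12151))) = -37259/48568 + 1/(19372*((I*√12151))) = -37259/48568 + (-I*√12151/12151)/19372 = -37259/48568 - I*√12151/235389172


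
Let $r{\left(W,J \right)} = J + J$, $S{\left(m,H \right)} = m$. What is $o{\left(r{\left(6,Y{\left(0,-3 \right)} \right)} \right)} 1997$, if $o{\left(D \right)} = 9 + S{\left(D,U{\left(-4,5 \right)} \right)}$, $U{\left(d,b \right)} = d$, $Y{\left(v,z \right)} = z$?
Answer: $5991$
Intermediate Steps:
$r{\left(W,J \right)} = 2 J$
$o{\left(D \right)} = 9 + D$
$o{\left(r{\left(6,Y{\left(0,-3 \right)} \right)} \right)} 1997 = \left(9 + 2 \left(-3\right)\right) 1997 = \left(9 - 6\right) 1997 = 3 \cdot 1997 = 5991$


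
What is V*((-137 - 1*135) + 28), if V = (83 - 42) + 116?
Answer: -38308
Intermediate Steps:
V = 157 (V = 41 + 116 = 157)
V*((-137 - 1*135) + 28) = 157*((-137 - 1*135) + 28) = 157*((-137 - 135) + 28) = 157*(-272 + 28) = 157*(-244) = -38308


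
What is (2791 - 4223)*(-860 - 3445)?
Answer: 6164760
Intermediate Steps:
(2791 - 4223)*(-860 - 3445) = -1432*(-4305) = 6164760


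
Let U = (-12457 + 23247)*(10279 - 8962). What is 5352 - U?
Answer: -14205078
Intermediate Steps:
U = 14210430 (U = 10790*1317 = 14210430)
5352 - U = 5352 - 1*14210430 = 5352 - 14210430 = -14205078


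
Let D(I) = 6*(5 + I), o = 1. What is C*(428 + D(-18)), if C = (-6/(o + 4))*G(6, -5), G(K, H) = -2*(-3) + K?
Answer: -5040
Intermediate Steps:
G(K, H) = 6 + K
C = -72/5 (C = (-6/(1 + 4))*(6 + 6) = (-6/5)*12 = ((⅕)*(-6))*12 = -6/5*12 = -72/5 ≈ -14.400)
D(I) = 30 + 6*I
C*(428 + D(-18)) = -72*(428 + (30 + 6*(-18)))/5 = -72*(428 + (30 - 108))/5 = -72*(428 - 78)/5 = -72/5*350 = -5040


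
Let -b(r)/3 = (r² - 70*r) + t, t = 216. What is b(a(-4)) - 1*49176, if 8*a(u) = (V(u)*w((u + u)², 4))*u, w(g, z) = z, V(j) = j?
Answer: -48336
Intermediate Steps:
a(u) = u²/2 (a(u) = ((u*4)*u)/8 = ((4*u)*u)/8 = (4*u²)/8 = u²/2)
b(r) = -648 - 3*r² + 210*r (b(r) = -3*((r² - 70*r) + 216) = -3*(216 + r² - 70*r) = -648 - 3*r² + 210*r)
b(a(-4)) - 1*49176 = (-648 - 3*((½)*(-4)²)² + 210*((½)*(-4)²)) - 1*49176 = (-648 - 3*((½)*16)² + 210*((½)*16)) - 49176 = (-648 - 3*8² + 210*8) - 49176 = (-648 - 3*64 + 1680) - 49176 = (-648 - 192 + 1680) - 49176 = 840 - 49176 = -48336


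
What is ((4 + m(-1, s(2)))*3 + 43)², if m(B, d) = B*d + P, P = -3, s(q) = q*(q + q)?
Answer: 484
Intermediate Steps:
s(q) = 2*q² (s(q) = q*(2*q) = 2*q²)
m(B, d) = -3 + B*d (m(B, d) = B*d - 3 = -3 + B*d)
((4 + m(-1, s(2)))*3 + 43)² = ((4 + (-3 - 2*2²))*3 + 43)² = ((4 + (-3 - 2*4))*3 + 43)² = ((4 + (-3 - 1*8))*3 + 43)² = ((4 + (-3 - 8))*3 + 43)² = ((4 - 11)*3 + 43)² = (-7*3 + 43)² = (-21 + 43)² = 22² = 484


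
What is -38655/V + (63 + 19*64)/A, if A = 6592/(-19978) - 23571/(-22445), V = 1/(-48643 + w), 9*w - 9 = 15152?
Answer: 293100815142832625/161471999 ≈ 1.8152e+9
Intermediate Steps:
w = 15161/9 (w = 1 + (⅑)*15152 = 1 + 15152/9 = 15161/9 ≈ 1684.6)
V = -9/422626 (V = 1/(-48643 + 15161/9) = 1/(-422626/9) = -9/422626 ≈ -2.1295e-5)
A = 161471999/224203105 (A = 6592*(-1/19978) - 23571*(-1/22445) = -3296/9989 + 23571/22445 = 161471999/224203105 ≈ 0.72020)
-38655/V + (63 + 19*64)/A = -38655/(-9/422626) + (63 + 19*64)/(161471999/224203105) = -38655*(-422626/9) + (63 + 1216)*(224203105/161471999) = 1815178670 + 1279*(224203105/161471999) = 1815178670 + 286755771295/161471999 = 293100815142832625/161471999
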